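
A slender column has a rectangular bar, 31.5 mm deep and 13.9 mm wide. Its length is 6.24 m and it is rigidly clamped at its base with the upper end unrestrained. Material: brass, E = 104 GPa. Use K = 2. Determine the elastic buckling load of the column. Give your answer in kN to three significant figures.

P_cr ≈ 0.0465 kN

Buckling occurs about the weak axis: I_min = h·b³/12 with b = 13.9 mm (the shorter side).
I_min = 31.5×13.9³/12 = 7.050×10^3 mm⁴
I = 7.050×10^3 mm⁴ = 7.050×10^-9 m⁴
Effective length L_e = K·L = 2 × 6.24 = 12.48 m
P_cr = π²EI / L_e² = π² × 104×10⁹ × 7.050×10^-9 / 12.48² = 46.46 N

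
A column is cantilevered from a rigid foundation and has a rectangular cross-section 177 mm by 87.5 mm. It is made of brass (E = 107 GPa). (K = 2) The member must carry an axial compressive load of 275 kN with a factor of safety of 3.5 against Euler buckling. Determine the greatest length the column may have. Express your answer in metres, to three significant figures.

Buckling occurs about the weak axis: I_min = h·b³/12 with b = 87.5 mm (the shorter side).
I_min = 177×87.5³/12 = 9.881×10^6 mm⁴
I = 9.881×10^-6 m⁴
Required critical load P_cr = n·P = 3.5 × 275 = 962.5 kN = 9.625×10^5 N
From P_cr = π²EI/(K·L)²:  L = (1/K)·√(π²EI/P_cr) = (1/2)·√(π²×1.07×10^11×9.881×10^-6/9.625×10^5)
L = 1.65 m

L_max ≈ 1.65 m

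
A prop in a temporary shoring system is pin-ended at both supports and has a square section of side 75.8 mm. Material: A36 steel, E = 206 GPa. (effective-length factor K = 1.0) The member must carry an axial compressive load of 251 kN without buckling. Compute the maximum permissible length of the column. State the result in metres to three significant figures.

L_max ≈ 4.72 m

I = a⁴/12 = 75.8⁴/12 = 2.751×10^6 mm⁴
I = 2.751×10^-6 m⁴
At the buckling limit P_cr = P = 2.510×10^5 N
From P_cr = π²EI/(K·L)²:  L = (1/K)·√(π²EI/P_cr) = (1/1)·√(π²×2.06×10^11×2.751×10^-6/2.510×10^5)
L = 4.72 m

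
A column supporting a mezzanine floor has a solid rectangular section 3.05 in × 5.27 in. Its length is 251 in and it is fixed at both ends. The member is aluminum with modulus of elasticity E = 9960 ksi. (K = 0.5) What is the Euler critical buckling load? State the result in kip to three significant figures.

Buckling occurs about the weak axis: I_min = h·b³/12 with b = 3.05 in (the shorter side).
I_min = 5.27×3.05³/12 = 12.46 in⁴
Effective length L_e = K·L = 0.5 × 251 = 125.5 in
P_cr = π²EI / L_e² = π² × 9960×10³ × 12.46 / 125.5² = 7.777×10^4 lb

P_cr ≈ 77.8 kip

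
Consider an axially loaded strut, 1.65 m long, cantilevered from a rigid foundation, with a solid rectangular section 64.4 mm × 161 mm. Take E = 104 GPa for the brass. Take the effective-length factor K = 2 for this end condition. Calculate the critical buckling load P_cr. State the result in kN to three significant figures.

Buckling occurs about the weak axis: I_min = h·b³/12 with b = 64.4 mm (the shorter side).
I_min = 161×64.4³/12 = 3.583×10^6 mm⁴
I = 3.583×10^6 mm⁴ = 3.583×10^-6 m⁴
Effective length L_e = K·L = 2 × 1.65 = 3.300 m
P_cr = π²EI / L_e² = π² × 104×10⁹ × 3.583×10^-6 / 3.300² = 3.378×10^5 N

P_cr ≈ 338 kN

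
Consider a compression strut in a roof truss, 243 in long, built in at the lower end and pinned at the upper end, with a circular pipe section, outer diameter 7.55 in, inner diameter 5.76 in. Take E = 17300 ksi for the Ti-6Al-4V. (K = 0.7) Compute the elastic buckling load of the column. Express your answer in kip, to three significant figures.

d_o = 7.55 in, d_i = 5.76 in
I = π(d_o⁴ − d_i⁴)/64 = π(7.55⁴ − 5.760⁴)/64 = 105.5 in⁴
Effective length L_e = K·L = 0.7 × 243 = 170.1 in
P_cr = π²EI / L_e² = π² × 17300×10³ × 105.5 / 170.1² = 6.224×10^5 lb

P_cr ≈ 622 kip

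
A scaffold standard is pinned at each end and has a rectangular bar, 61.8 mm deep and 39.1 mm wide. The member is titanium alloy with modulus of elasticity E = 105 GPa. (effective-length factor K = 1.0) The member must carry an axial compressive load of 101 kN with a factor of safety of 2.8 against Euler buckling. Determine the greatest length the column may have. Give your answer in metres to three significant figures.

Buckling occurs about the weak axis: I_min = h·b³/12 with b = 39.1 mm (the shorter side).
I_min = 61.8×39.1³/12 = 3.078×10^5 mm⁴
I = 3.078×10^-7 m⁴
Required critical load P_cr = n·P = 2.8 × 101 = 282.8 kN = 2.828×10^5 N
From P_cr = π²EI/(K·L)²:  L = (1/K)·√(π²EI/P_cr) = (1/1)·√(π²×1.05×10^11×3.078×10^-7/2.828×10^5)
L = 1.06 m

L_max ≈ 1.06 m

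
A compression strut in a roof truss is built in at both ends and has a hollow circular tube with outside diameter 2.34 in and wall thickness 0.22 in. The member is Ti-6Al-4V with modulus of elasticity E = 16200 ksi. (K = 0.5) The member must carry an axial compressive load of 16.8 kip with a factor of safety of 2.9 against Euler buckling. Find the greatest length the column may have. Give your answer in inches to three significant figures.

Inner diameter d_i = 2.34 − 2×0.22 = 1.900 in
I = π(d_o⁴ − d_i⁴)/64 = π(2.34⁴ − 1.900⁴)/64 = 0.8320 in⁴
Required critical load P_cr = n·P = 2.9 × 16.8 = 48.72 kip = 4.872×10^4 lb
From P_cr = π²EI/(K·L)²:  L = (1/K)·√(π²EI/P_cr) = (1/0.5)·√(π²×1.62×10^7×0.8320/4.872×10^4)
L = 105 in

L_max ≈ 105 in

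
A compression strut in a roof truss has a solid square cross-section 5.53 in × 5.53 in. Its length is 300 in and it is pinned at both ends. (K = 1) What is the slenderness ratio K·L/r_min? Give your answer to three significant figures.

I = a⁴/12 = 5.53⁴/12 = 77.93 in⁴
A = 30.58 in²;  r_min = √(I/A) = √(77.93/30.58) = 1.596 in
L_e = K·L = 1 × 300 = 300.0 in
λ = L_e / r_min = 300.00 / 1.596 = 188

λ ≈ 188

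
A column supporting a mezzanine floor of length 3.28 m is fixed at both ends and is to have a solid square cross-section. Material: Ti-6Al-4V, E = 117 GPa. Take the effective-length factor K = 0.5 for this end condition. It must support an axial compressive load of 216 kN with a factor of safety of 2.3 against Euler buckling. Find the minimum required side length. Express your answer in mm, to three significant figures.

a ≈ 61.0 mm

Required P_cr = n·P = 2.3 × 216 = 496.8 kN
L_e = K·L = 0.5 × 3.28 = 1.640 m
Required I = P_cr·L_e²/(π²E) = 4.968×10^5 × 1.640² / (π² × 1.17×10^11) = 1.157×10^-6 m⁴
I_req = 1.157×10^6 mm⁴
Solid square: I = a⁴/12  ⇒  a = (12I)^(1/4) = (12×1.157×10^6)^(1/4) = 61.0 mm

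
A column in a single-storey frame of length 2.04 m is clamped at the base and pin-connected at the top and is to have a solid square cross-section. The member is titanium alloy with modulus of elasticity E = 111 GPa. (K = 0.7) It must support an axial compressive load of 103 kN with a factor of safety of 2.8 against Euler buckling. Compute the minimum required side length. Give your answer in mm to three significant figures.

a ≈ 50.4 mm

Required P_cr = n·P = 2.8 × 103 = 288.4 kN
L_e = K·L = 0.7 × 2.04 = 1.428 m
Required I = P_cr·L_e²/(π²E) = 2.884×10^5 × 1.428² / (π² × 1.11×10^11) = 5.368×10^-7 m⁴
I_req = 5.368×10^5 mm⁴
Solid square: I = a⁴/12  ⇒  a = (12I)^(1/4) = (12×5.368×10^5)^(1/4) = 50.4 mm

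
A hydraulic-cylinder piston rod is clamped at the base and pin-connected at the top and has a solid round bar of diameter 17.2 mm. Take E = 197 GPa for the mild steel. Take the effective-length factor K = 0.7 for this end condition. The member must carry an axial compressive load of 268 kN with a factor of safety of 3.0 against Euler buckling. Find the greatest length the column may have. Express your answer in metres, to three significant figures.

I = πd⁴/64 = π×17.2⁴/64 = 4.296×10^3 mm⁴
I = 4.296×10^-9 m⁴
Required critical load P_cr = n·P = 3.0 × 268 = 804.0 kN = 8.040×10^5 N
From P_cr = π²EI/(K·L)²:  L = (1/K)·√(π²EI/P_cr) = (1/0.7)·√(π²×1.97×10^11×4.296×10^-9/8.040×10^5)
L = 0.146 m

L_max ≈ 0.146 m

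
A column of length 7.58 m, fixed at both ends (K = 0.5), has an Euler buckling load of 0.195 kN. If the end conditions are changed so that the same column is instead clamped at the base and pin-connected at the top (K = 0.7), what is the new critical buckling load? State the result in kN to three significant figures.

P_cr ≈ 0.0995 kN

P_cr ∝ 1/K², so P_cr,new = P_cr,old × (K_old/K_new)² = 0.195 × (0.5/0.7)²
= 0.195 × 0.5102 = 0.0995 kN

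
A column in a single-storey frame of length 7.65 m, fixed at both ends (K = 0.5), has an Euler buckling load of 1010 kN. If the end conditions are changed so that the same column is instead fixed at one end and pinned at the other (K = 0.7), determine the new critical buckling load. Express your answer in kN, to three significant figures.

P_cr ≈ 515 kN

P_cr ∝ 1/K², so P_cr,new = P_cr,old × (K_old/K_new)² = 1010 × (0.5/0.7)²
= 1010 × 0.5102 = 515 kN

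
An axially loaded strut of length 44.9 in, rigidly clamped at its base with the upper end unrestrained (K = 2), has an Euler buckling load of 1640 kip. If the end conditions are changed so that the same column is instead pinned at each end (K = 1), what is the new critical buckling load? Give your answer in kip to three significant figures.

P_cr ≈ 6560 kip

P_cr ∝ 1/K², so P_cr,new = P_cr,old × (K_old/K_new)² = 1640 × (2/1)²
= 1640 × 4.000 = 6560 kip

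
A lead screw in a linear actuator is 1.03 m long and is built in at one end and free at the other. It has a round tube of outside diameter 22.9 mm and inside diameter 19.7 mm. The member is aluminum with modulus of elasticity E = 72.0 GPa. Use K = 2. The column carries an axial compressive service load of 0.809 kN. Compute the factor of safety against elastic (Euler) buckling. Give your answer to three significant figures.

d_o = 22.9 mm, d_i = 19.7 mm
I = π(d_o⁴ − d_i⁴)/64 = π(22.9⁴ − 19.70⁴)/64 = 6.106×10^3 mm⁴
I = 6.106×10^3 mm⁴ = 6.106×10^-9 m⁴
Effective length L_e = K·L = 2 × 1.03 = 2.060 m
P_cr = π²EI / L_e² = π² × 72.0×10⁹ × 6.106×10^-9 / 2.060² = 1.022×10^3 N
Factor of safety n = P_cr / P = 1.0225 / 0.809 = 1.26

n ≈ 1.26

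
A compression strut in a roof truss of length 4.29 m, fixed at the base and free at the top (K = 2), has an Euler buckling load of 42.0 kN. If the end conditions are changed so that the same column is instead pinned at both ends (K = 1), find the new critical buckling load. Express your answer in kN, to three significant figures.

P_cr ≈ 168 kN

P_cr ∝ 1/K², so P_cr,new = P_cr,old × (K_old/K_new)² = 42.0 × (2/1)²
= 42.0 × 4.000 = 168 kN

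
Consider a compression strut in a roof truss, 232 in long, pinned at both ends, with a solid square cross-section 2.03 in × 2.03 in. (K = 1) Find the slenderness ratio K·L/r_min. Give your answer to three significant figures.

I = a⁴/12 = 2.03⁴/12 = 1.415 in⁴
A = 4.121 in²;  r_min = √(I/A) = √(1.415/4.121) = 0.5860 in
L_e = K·L = 1 × 232 = 232.0 in
λ = L_e / r_min = 232.00 / 0.5860 = 396

λ ≈ 396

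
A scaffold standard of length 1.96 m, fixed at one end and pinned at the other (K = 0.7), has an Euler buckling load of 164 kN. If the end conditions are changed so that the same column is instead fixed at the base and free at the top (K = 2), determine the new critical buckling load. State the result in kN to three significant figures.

P_cr ≈ 20.1 kN

P_cr ∝ 1/K², so P_cr,new = P_cr,old × (K_old/K_new)² = 164 × (0.7/2)²
= 164 × 0.1225 = 20.1 kN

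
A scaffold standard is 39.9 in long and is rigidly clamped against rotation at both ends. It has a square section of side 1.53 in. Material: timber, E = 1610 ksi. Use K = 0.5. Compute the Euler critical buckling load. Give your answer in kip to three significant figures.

I = a⁴/12 = 1.53⁴/12 = 0.4567 in⁴
Effective length L_e = K·L = 0.5 × 39.9 = 19.95 in
P_cr = π²EI / L_e² = π² × 1610×10³ × 0.4567 / 19.95² = 1.823×10^4 lb

P_cr ≈ 18.2 kip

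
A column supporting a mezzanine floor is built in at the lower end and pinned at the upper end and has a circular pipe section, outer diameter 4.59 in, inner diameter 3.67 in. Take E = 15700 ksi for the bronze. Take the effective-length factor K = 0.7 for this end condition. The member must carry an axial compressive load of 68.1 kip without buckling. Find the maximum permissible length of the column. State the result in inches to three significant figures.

L_max ≈ 245 in

d_o = 4.59 in, d_i = 3.67 in
I = π(d_o⁴ − d_i⁴)/64 = π(4.59⁴ − 3.670⁴)/64 = 12.88 in⁴
At the buckling limit P_cr = P = 6.810×10^4 lb
From P_cr = π²EI/(K·L)²:  L = (1/K)·√(π²EI/P_cr) = (1/0.7)·√(π²×1.57×10^7×12.88/6.810×10^4)
L = 245 in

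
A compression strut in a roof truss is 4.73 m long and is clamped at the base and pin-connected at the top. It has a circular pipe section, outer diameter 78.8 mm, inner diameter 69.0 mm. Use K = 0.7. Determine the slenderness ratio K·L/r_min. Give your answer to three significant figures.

λ ≈ 126

d_o = 78.8 mm, d_i = 69.0 mm
I = π(d_o⁴ − d_i⁴)/64 = π(78.8⁴ − 69.00⁴)/64 = 7.800×10^5 mm⁴
A = 1.138×10^3 mm²;  r_min = √(I/A) = √(7.800×10^5/1.138×10^3) = 26.18 mm
L_e = K·L = 0.7 × 4.73 m = 3.311 m = 3311.0 mm
λ = L_e / r_min = 3311.0 / 26.18 = 126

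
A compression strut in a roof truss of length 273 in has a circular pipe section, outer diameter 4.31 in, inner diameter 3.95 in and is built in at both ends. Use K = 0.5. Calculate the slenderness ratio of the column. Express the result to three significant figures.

d_o = 4.31 in, d_i = 3.95 in
I = π(d_o⁴ − d_i⁴)/64 = π(4.31⁴ − 3.950⁴)/64 = 4.989 in⁴
A = 2.335 in²;  r_min = √(I/A) = √(4.989/2.335) = 1.462 in
L_e = K·L = 0.5 × 273 = 136.5 in
λ = L_e / r_min = 136.50 / 1.462 = 93.4

λ ≈ 93.4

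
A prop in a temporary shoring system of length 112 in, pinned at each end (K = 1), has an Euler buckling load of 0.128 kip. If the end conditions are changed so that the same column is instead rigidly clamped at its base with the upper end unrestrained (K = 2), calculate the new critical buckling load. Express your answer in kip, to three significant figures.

P_cr ≈ 0.0320 kip

P_cr ∝ 1/K², so P_cr,new = P_cr,old × (K_old/K_new)² = 0.128 × (1/2)²
= 0.128 × 0.2500 = 0.0320 kip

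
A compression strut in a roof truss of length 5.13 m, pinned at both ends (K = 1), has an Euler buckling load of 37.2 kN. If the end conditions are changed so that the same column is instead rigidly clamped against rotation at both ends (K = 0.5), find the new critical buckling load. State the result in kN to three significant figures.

P_cr ≈ 149 kN

P_cr ∝ 1/K², so P_cr,new = P_cr,old × (K_old/K_new)² = 37.2 × (1/0.5)²
= 37.2 × 4.000 = 149 kN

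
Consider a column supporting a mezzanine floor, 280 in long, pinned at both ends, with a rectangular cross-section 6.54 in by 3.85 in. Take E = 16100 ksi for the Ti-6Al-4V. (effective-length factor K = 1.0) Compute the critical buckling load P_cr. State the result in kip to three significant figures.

P_cr ≈ 63.0 kip

Buckling occurs about the weak axis: I_min = h·b³/12 with b = 3.85 in (the shorter side).
I_min = 6.54×3.85³/12 = 31.10 in⁴
Effective length L_e = K·L = 1 × 280 = 280.0 in
P_cr = π²EI / L_e² = π² × 16100×10³ × 31.10 / 280.0² = 6.304×10^4 lb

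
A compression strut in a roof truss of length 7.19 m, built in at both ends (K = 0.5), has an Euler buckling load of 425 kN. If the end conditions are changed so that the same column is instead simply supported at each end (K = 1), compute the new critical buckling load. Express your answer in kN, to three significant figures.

P_cr ∝ 1/K², so P_cr,new = P_cr,old × (K_old/K_new)² = 425 × (0.5/1)²
= 425 × 0.2500 = 106 kN

P_cr ≈ 106 kN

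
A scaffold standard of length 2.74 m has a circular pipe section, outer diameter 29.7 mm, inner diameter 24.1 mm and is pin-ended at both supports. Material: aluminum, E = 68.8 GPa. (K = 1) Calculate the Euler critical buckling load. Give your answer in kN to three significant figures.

P_cr ≈ 1.96 kN

d_o = 29.7 mm, d_i = 24.1 mm
I = π(d_o⁴ − d_i⁴)/64 = π(29.7⁴ − 24.10⁴)/64 = 2.163×10^4 mm⁴
I = 2.163×10^4 mm⁴ = 2.163×10^-8 m⁴
Effective length L_e = K·L = 1 × 2.74 = 2.740 m
P_cr = π²EI / L_e² = π² × 68.8×10⁹ × 2.163×10^-8 / 2.740² = 1.957×10^3 N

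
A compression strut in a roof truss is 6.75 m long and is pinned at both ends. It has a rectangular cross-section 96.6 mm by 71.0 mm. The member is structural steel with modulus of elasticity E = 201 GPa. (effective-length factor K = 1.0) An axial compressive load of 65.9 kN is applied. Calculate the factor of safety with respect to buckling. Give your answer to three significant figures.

Buckling occurs about the weak axis: I_min = h·b³/12 with b = 71.0 mm (the shorter side).
I_min = 96.6×71.0³/12 = 2.881×10^6 mm⁴
I = 2.881×10^6 mm⁴ = 2.881×10^-6 m⁴
Effective length L_e = K·L = 1 × 6.75 = 6.750 m
P_cr = π²EI / L_e² = π² × 201×10⁹ × 2.881×10^-6 / 6.750² = 1.254×10^5 N
Factor of safety n = P_cr / P = 125.45 / 65.9 = 1.90

n ≈ 1.90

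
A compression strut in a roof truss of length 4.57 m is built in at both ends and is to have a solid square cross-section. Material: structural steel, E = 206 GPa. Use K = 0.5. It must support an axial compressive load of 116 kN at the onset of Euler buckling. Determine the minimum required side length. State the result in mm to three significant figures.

L_e = K·L = 0.5 × 4.57 = 2.285 m
Required I = P_cr·L_e²/(π²E) = 1.160×10^5 × 2.285² / (π² × 2.06×10^11) = 2.979×10^-7 m⁴
I_req = 2.979×10^5 mm⁴
Solid square: I = a⁴/12  ⇒  a = (12I)^(1/4) = (12×2.979×10^5)^(1/4) = 43.5 mm

a ≈ 43.5 mm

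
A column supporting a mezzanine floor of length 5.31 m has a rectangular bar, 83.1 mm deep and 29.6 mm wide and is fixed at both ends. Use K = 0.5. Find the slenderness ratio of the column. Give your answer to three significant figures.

For a rectangle r_min = b/√12 = 29.6/√12 = 8.545 mm
L_e = K·L = 0.5 × 5.31 m = 2.655 m = 2655.0 mm
λ = L_e / r_min = 2655.0 / 8.545 = 311

λ ≈ 311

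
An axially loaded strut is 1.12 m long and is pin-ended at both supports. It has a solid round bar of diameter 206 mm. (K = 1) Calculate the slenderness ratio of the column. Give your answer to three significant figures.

λ ≈ 21.7

I = πd⁴/64 = π×206⁴/64 = 8.840×10^7 mm⁴
A = 3.333×10^4 mm²;  r_min = √(I/A) = √(8.840×10^7/3.333×10^4) = 51.50 mm
L_e = K·L = 1 × 1.12 m = 1.120 m = 1120.0 mm
λ = L_e / r_min = 1120.0 / 51.50 = 21.7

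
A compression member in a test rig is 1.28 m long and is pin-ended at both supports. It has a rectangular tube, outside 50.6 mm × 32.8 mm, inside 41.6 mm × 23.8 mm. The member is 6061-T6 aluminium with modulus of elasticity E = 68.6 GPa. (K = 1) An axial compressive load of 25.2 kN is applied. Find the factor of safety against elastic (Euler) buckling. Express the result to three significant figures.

Weak-axis I_min = (h_o·b_o³ − h_i·b_i³)/12 with b_o = 32.8, b_i = 23.80 mm (shorter outer/inner sides).
I_min = (50.6×32.8³ − 41.60×23.80³)/12 = 1.021×10^5 mm⁴
I = 1.021×10^5 mm⁴ = 1.021×10^-7 m⁴
Effective length L_e = K·L = 1 × 1.28 = 1.280 m
P_cr = π²EI / L_e² = π² × 68.6×10⁹ × 1.021×10^-7 / 1.280² = 4.218×10^4 N
Factor of safety n = P_cr / P = 42.176 / 25.2 = 1.67

n ≈ 1.67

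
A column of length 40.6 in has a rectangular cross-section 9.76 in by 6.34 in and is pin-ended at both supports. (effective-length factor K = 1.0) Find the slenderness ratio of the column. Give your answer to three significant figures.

λ ≈ 22.2

Buckling occurs about the weak axis: I_min = h·b³/12 with b = 6.34 in (the shorter side).
I_min = 9.76×6.34³/12 = 207.3 in⁴
A = 61.88 in²;  r_min = √(I/A) = √(207.3/61.88) = 1.830 in
L_e = K·L = 1 × 40.6 = 40.60 in
λ = L_e / r_min = 40.600 / 1.830 = 22.2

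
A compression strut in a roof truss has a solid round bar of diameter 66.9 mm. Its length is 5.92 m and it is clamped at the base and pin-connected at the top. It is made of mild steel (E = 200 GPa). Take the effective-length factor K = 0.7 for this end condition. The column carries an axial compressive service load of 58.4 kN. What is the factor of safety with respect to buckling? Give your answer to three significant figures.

I = πd⁴/64 = π×66.9⁴/64 = 9.833×10^5 mm⁴
I = 9.833×10^5 mm⁴ = 9.833×10^-7 m⁴
Effective length L_e = K·L = 0.7 × 5.92 = 4.144 m
P_cr = π²EI / L_e² = π² × 200×10⁹ × 9.833×10^-7 / 4.144² = 1.130×10^5 N
Factor of safety n = P_cr / P = 113.02 / 58.4 = 1.94

n ≈ 1.94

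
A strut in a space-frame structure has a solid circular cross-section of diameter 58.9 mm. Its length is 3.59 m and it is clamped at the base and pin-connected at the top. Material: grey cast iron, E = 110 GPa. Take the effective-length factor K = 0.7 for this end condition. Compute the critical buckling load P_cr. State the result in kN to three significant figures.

P_cr ≈ 102 kN

I = πd⁴/64 = π×58.9⁴/64 = 5.908×10^5 mm⁴
I = 5.908×10^5 mm⁴ = 5.908×10^-7 m⁴
Effective length L_e = K·L = 0.7 × 3.59 = 2.513 m
P_cr = π²EI / L_e² = π² × 110×10⁹ × 5.908×10^-7 / 2.513² = 1.016×10^5 N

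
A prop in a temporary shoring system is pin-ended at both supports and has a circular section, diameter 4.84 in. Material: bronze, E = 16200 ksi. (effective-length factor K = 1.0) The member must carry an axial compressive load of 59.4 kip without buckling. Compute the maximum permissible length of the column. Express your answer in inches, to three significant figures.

I = πd⁴/64 = π×4.84⁴/64 = 26.94 in⁴
At the buckling limit P_cr = P = 5.940×10^4 lb
From P_cr = π²EI/(K·L)²:  L = (1/K)·√(π²EI/P_cr) = (1/1)·√(π²×1.62×10^7×26.94/5.940×10^4)
L = 269 in

L_max ≈ 269 in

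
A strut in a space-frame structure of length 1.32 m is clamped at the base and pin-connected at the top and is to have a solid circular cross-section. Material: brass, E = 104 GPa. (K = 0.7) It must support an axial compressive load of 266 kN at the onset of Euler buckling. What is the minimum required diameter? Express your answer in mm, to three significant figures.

L_e = K·L = 0.7 × 1.32 = 0.9240 m
Required I = P_cr·L_e²/(π²E) = 2.660×10^5 × 0.9240² / (π² × 1.04×10^11) = 2.213×10^-7 m⁴
I_req = 2.213×10^5 mm⁴
Solid circle: I = πd⁴/64  ⇒  d = (64I/π)^(1/4) = (64×2.213×10^5/π)^(1/4) = 46.1 mm

d ≈ 46.1 mm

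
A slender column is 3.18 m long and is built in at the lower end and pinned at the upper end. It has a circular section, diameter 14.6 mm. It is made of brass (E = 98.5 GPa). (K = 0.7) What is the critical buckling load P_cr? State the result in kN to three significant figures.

P_cr ≈ 0.438 kN

I = πd⁴/64 = π×14.6⁴/64 = 2.230×10^3 mm⁴
I = 2.230×10^3 mm⁴ = 2.230×10^-9 m⁴
Effective length L_e = K·L = 0.7 × 3.18 = 2.226 m
P_cr = π²EI / L_e² = π² × 98.5×10⁹ × 2.230×10^-9 / 2.226² = 437.6 N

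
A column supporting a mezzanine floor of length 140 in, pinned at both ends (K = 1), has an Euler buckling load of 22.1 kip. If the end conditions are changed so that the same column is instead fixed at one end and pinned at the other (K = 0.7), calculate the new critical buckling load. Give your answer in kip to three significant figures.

P_cr ∝ 1/K², so P_cr,new = P_cr,old × (K_old/K_new)² = 22.1 × (1/0.7)²
= 22.1 × 2.041 = 45.1 kip

P_cr ≈ 45.1 kip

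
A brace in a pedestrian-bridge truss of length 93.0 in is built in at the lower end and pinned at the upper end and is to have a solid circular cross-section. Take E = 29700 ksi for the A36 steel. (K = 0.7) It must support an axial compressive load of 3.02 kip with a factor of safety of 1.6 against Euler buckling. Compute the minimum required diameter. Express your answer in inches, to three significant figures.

d ≈ 1.09 in

Required P_cr = n·P = 1.6 × 3.02 = 4.832 kip
L_e = K·L = 0.7 × 93.0 = 65.10 in
Required I = P_cr·L_e²/(π²E) = 4.832×10^3 × 65.10² / (π² × 2.97×10^7) = 6.986×10^-2 in⁴
Solid circle: I = πd⁴/64  ⇒  d = (64I/π)^(1/4) = (64×6.986×10^-2/π)^(1/4) = 1.09 in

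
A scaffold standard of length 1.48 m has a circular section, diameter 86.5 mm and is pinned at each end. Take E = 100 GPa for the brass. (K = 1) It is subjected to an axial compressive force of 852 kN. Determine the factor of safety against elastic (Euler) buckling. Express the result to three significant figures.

n ≈ 1.45

I = πd⁴/64 = π×86.5⁴/64 = 2.748×10^6 mm⁴
I = 2.748×10^6 mm⁴ = 2.748×10^-6 m⁴
Effective length L_e = K·L = 1 × 1.48 = 1.480 m
P_cr = π²EI / L_e² = π² × 100×10⁹ × 2.748×10^-6 / 1.480² = 1.238×10^6 N
Factor of safety n = P_cr / P = 1238.3 / 852 = 1.45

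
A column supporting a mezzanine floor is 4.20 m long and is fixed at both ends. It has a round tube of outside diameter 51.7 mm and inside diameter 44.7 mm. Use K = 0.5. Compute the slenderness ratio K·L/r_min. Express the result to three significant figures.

d_o = 51.7 mm, d_i = 44.7 mm
I = π(d_o⁴ − d_i⁴)/64 = π(51.7⁴ − 44.70⁴)/64 = 1.547×10^5 mm⁴
A = 530.0 mm²;  r_min = √(I/A) = √(1.547×10^5/530.0) = 17.09 mm
L_e = K·L = 0.5 × 4.20 m = 2.100 m = 2100.0 mm
λ = L_e / r_min = 2100.0 / 17.09 = 123

λ ≈ 123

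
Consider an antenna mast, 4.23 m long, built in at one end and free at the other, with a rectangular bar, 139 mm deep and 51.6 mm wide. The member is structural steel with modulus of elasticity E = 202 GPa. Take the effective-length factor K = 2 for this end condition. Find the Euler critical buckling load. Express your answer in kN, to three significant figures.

P_cr ≈ 44.3 kN

Buckling occurs about the weak axis: I_min = h·b³/12 with b = 51.6 mm (the shorter side).
I_min = 139×51.6³/12 = 1.591×10^6 mm⁴
I = 1.591×10^6 mm⁴ = 1.591×10^-6 m⁴
Effective length L_e = K·L = 2 × 4.23 = 8.460 m
P_cr = π²EI / L_e² = π² × 202×10⁹ × 1.591×10^-6 / 8.460² = 4.433×10^4 N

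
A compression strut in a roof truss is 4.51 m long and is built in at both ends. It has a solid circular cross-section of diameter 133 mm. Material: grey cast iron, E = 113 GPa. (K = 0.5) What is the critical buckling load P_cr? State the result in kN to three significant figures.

P_cr ≈ 3370 kN

I = πd⁴/64 = π×133⁴/64 = 1.536×10^7 mm⁴
I = 1.536×10^7 mm⁴ = 1.536×10^-5 m⁴
Effective length L_e = K·L = 0.5 × 4.51 = 2.255 m
P_cr = π²EI / L_e² = π² × 113×10⁹ × 1.536×10^-5 / 2.255² = 3.369×10^6 N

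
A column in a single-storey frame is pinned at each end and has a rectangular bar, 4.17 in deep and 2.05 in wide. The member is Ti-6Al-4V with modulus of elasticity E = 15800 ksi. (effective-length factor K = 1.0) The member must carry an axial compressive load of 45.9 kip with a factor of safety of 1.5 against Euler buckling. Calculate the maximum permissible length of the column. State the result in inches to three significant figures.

Buckling occurs about the weak axis: I_min = h·b³/12 with b = 2.05 in (the shorter side).
I_min = 4.17×2.05³/12 = 2.994 in⁴
Required critical load P_cr = n·P = 1.5 × 45.9 = 68.85 kip = 6.885×10^4 lb
From P_cr = π²EI/(K·L)²:  L = (1/K)·√(π²EI/P_cr) = (1/1)·√(π²×1.58×10^7×2.994/6.885×10^4)
L = 82.3 in

L_max ≈ 82.3 in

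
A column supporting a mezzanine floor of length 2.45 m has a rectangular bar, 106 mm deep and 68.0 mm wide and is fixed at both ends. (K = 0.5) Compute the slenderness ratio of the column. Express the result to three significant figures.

Buckling occurs about the weak axis: I_min = h·b³/12 with b = 68.0 mm (the shorter side).
I_min = 106×68.0³/12 = 2.777×10^6 mm⁴
A = 7.208×10^3 mm²;  r_min = √(I/A) = √(2.777×10^6/7.208×10^3) = 19.63 mm
L_e = K·L = 0.5 × 2.45 m = 1.225 m = 1225.0 mm
λ = L_e / r_min = 1225.0 / 19.63 = 62.4

λ ≈ 62.4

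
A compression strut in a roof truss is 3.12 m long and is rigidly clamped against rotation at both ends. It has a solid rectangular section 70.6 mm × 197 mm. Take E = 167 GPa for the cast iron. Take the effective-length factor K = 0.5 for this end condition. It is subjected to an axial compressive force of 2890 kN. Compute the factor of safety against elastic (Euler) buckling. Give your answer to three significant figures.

Buckling occurs about the weak axis: I_min = h·b³/12 with b = 70.6 mm (the shorter side).
I_min = 197×70.6³/12 = 5.777×10^6 mm⁴
I = 5.777×10^6 mm⁴ = 5.777×10^-6 m⁴
Effective length L_e = K·L = 0.5 × 3.12 = 1.560 m
P_cr = π²EI / L_e² = π² × 167×10⁹ × 5.777×10^-6 / 1.560² = 3.913×10^6 N
Factor of safety n = P_cr / P = 3912.6 / 2890 = 1.35

n ≈ 1.35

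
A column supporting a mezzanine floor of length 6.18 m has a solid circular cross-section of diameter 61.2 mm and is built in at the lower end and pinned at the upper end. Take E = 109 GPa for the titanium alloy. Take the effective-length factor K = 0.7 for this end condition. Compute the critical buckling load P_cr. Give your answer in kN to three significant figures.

P_cr ≈ 39.6 kN

I = πd⁴/64 = π×61.2⁴/64 = 6.886×10^5 mm⁴
I = 6.886×10^5 mm⁴ = 6.886×10^-7 m⁴
Effective length L_e = K·L = 0.7 × 6.18 = 4.326 m
P_cr = π²EI / L_e² = π² × 109×10⁹ × 6.886×10^-7 / 4.326² = 3.958×10^4 N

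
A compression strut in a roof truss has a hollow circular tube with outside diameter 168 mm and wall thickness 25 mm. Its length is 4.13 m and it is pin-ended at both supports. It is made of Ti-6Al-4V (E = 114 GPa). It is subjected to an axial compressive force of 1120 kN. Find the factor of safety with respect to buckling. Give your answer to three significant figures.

Inner diameter d_i = 168 − 2×25 = 118.0 mm
I = π(d_o⁴ − d_i⁴)/64 = π(168⁴ − 118.0⁴)/64 = 2.959×10^7 mm⁴
I = 2.959×10^7 mm⁴ = 2.959×10^-5 m⁴
Effective length L_e = K·L = 1 × 4.13 = 4.130 m
P_cr = π²EI / L_e² = π² × 114×10⁹ × 2.959×10^-5 / 4.130² = 1.952×10^6 N
Factor of safety n = P_cr / P = 1951.6 / 1120 = 1.74

n ≈ 1.74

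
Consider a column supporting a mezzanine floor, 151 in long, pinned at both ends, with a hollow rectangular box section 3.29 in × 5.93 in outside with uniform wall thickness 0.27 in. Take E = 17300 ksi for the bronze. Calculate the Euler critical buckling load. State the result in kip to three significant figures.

P_cr ≈ 61.8 kip

Inner dimensions: h_i = 5.93 − 2×0.27 = 5.390 in, b_i = 3.29 − 2×0.27 = 2.750 in
Weak-axis I_min = (h_o·b_o³ − h_i·b_i³)/12 with b_o = 3.29, b_i = 2.750 in (shorter outer/inner sides).
I_min = (5.93×3.29³ − 5.390×2.750³)/12 = 8.257 in⁴
Effective length L_e = K·L = 1 × 151 = 151.0 in
P_cr = π²EI / L_e² = π² × 17300×10³ × 8.257 / 151.0² = 6.183×10^4 lb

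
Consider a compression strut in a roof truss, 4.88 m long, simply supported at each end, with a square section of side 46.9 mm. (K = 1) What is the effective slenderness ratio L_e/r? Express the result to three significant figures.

For a square r = a/√12 = 46.9/√12 = 13.54 mm
L_e = K·L = 1 × 4.88 m = 4.880 m = 4880.0 mm
λ = L_e / r_min = 4880.0 / 13.54 = 360

λ ≈ 360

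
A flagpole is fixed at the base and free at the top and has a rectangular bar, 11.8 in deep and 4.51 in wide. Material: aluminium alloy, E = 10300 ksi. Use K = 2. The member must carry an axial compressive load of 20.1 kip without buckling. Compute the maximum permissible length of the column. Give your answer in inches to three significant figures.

L_max ≈ 338 in

Buckling occurs about the weak axis: I_min = h·b³/12 with b = 4.51 in (the shorter side).
I_min = 11.8×4.51³/12 = 90.20 in⁴
At the buckling limit P_cr = P = 2.010×10^4 lb
From P_cr = π²EI/(K·L)²:  L = (1/K)·√(π²EI/P_cr) = (1/2)·√(π²×1.03×10^7×90.20/2.010×10^4)
L = 338 in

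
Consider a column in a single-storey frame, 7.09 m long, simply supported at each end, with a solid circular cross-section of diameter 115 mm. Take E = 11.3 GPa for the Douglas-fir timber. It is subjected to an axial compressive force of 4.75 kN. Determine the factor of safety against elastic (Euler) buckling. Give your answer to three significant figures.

I = πd⁴/64 = π×115⁴/64 = 8.585×10^6 mm⁴
I = 8.585×10^6 mm⁴ = 8.585×10^-6 m⁴
Effective length L_e = K·L = 1 × 7.09 = 7.090 m
P_cr = π²EI / L_e² = π² × 11.3×10⁹ × 8.585×10^-6 / 7.090² = 1.905×10^4 N
Factor of safety n = P_cr / P = 19.048 / 4.75 = 4.01

n ≈ 4.01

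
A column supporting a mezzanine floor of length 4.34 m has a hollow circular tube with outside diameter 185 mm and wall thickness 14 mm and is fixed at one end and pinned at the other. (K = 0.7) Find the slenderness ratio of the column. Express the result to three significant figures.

λ ≈ 50.1

Inner diameter d_i = 185 − 2×14 = 157.0 mm
I = π(d_o⁴ − d_i⁴)/64 = π(185⁴ − 157.0⁴)/64 = 2.767×10^7 mm⁴
A = 7.521×10^3 mm²;  r_min = √(I/A) = √(2.767×10^7/7.521×10^3) = 60.66 mm
L_e = K·L = 0.7 × 4.34 m = 3.038 m = 3038.0 mm
λ = L_e / r_min = 3038.0 / 60.66 = 50.1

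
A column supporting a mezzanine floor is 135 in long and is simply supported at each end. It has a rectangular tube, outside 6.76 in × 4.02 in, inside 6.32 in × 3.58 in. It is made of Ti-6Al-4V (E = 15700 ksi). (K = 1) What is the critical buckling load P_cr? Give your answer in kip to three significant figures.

Weak-axis I_min = (h_o·b_o³ − h_i·b_i³)/12 with b_o = 4.02, b_i = 3.580 in (shorter outer/inner sides).
I_min = (6.76×4.02³ − 6.320×3.580³)/12 = 12.43 in⁴
Effective length L_e = K·L = 1 × 135 = 135.0 in
P_cr = π²EI / L_e² = π² × 15700×10³ × 12.43 / 135.0² = 1.057×10^5 lb

P_cr ≈ 106 kip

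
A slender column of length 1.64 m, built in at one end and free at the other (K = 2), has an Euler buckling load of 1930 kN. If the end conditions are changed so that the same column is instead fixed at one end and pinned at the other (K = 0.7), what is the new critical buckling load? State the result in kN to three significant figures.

P_cr ∝ 1/K², so P_cr,new = P_cr,old × (K_old/K_new)² = 1930 × (2/0.7)²
= 1930 × 8.163 = 15800 kN

P_cr ≈ 15800 kN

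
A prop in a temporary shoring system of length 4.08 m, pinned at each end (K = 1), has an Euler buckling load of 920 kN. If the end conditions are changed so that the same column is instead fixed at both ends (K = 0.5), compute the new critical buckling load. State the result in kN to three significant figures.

P_cr ∝ 1/K², so P_cr,new = P_cr,old × (K_old/K_new)² = 920 × (1/0.5)²
= 920 × 4.000 = 3680 kN

P_cr ≈ 3680 kN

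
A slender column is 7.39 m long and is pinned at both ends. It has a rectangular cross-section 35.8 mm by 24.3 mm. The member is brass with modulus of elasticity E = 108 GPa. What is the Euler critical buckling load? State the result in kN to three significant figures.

Buckling occurs about the weak axis: I_min = h·b³/12 with b = 24.3 mm (the shorter side).
I_min = 35.8×24.3³/12 = 4.281×10^4 mm⁴
I = 4.281×10^4 mm⁴ = 4.281×10^-8 m⁴
Effective length L_e = K·L = 1 × 7.39 = 7.390 m
P_cr = π²EI / L_e² = π² × 108×10⁹ × 4.281×10^-8 / 7.390² = 835.5 N

P_cr ≈ 0.836 kN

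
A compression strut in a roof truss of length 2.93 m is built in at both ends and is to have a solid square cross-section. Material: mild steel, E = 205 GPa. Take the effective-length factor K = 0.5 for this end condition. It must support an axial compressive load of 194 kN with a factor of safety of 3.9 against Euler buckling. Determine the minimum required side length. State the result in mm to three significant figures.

Required P_cr = n·P = 3.9 × 194 = 756.6 kN
L_e = K·L = 0.5 × 2.93 = 1.465 m
Required I = P_cr·L_e²/(π²E) = 7.566×10^5 × 1.465² / (π² × 2.05×10^11) = 8.026×10^-7 m⁴
I_req = 8.026×10^5 mm⁴
Solid square: I = a⁴/12  ⇒  a = (12I)^(1/4) = (12×8.026×10^5)^(1/4) = 55.7 mm

a ≈ 55.7 mm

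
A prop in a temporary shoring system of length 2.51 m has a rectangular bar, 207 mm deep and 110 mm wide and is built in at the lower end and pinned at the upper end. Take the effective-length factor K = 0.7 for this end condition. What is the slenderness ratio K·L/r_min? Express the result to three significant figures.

λ ≈ 55.3

For a rectangle r_min = b/√12 = 110/√12 = 31.75 mm
L_e = K·L = 0.7 × 2.51 m = 1.757 m = 1757.0 mm
λ = L_e / r_min = 1757.0 / 31.75 = 55.3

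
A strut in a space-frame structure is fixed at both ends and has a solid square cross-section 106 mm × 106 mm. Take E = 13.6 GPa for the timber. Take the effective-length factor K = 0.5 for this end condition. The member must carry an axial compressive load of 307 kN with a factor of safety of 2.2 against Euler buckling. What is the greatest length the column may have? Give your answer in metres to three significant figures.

L_max ≈ 2.89 m

I = a⁴/12 = 106⁴/12 = 1.052×10^7 mm⁴
I = 1.052×10^-5 m⁴
Required critical load P_cr = n·P = 2.2 × 307 = 675.4 kN = 6.754×10^5 N
From P_cr = π²EI/(K·L)²:  L = (1/K)·√(π²EI/P_cr) = (1/0.5)·√(π²×1.36×10^10×1.052×10^-5/6.754×10^5)
L = 2.89 m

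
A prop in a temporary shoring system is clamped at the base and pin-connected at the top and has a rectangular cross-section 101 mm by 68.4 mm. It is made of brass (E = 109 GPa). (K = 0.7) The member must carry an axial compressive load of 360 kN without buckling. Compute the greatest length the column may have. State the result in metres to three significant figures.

L_max ≈ 4.05 m

Buckling occurs about the weak axis: I_min = h·b³/12 with b = 68.4 mm (the shorter side).
I_min = 101×68.4³/12 = 2.693×10^6 mm⁴
I = 2.693×10^-6 m⁴
At the buckling limit P_cr = P = 3.600×10^5 N
From P_cr = π²EI/(K·L)²:  L = (1/K)·√(π²EI/P_cr) = (1/0.7)·√(π²×1.09×10^11×2.693×10^-6/3.600×10^5)
L = 4.05 m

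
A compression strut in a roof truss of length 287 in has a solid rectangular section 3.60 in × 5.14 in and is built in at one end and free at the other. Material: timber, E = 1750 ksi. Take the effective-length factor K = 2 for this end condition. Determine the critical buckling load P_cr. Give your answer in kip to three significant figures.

Buckling occurs about the weak axis: I_min = h·b³/12 with b = 3.60 in (the shorter side).
I_min = 5.14×3.60³/12 = 19.98 in⁴
Effective length L_e = K·L = 2 × 287 = 574.0 in
P_cr = π²EI / L_e² = π² × 1750×10³ × 19.98 / 574.0² = 1.048×10^3 lb

P_cr ≈ 1.05 kip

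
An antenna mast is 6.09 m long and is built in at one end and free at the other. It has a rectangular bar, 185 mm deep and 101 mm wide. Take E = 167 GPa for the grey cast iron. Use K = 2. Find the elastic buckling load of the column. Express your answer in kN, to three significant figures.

Buckling occurs about the weak axis: I_min = h·b³/12 with b = 101 mm (the shorter side).
I_min = 185×101³/12 = 1.588×10^7 mm⁴
I = 1.588×10^7 mm⁴ = 1.588×10^-5 m⁴
Effective length L_e = K·L = 2 × 6.09 = 12.18 m
P_cr = π²EI / L_e² = π² × 167×10⁹ × 1.588×10^-5 / 12.18² = 1.765×10^5 N

P_cr ≈ 176 kN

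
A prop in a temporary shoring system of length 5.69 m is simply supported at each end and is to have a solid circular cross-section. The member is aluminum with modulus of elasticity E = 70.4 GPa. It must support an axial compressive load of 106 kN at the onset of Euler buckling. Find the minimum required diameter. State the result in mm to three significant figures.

L_e = K·L = 1 × 5.69 = 5.690 m
Required I = P_cr·L_e²/(π²E) = 1.060×10^5 × 5.690² / (π² × 7.04×10^10) = 4.939×10^-6 m⁴
I_req = 4.939×10^6 mm⁴
Solid circle: I = πd⁴/64  ⇒  d = (64I/π)^(1/4) = (64×4.939×10^6/π)^(1/4) = 100 mm

d ≈ 100 mm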